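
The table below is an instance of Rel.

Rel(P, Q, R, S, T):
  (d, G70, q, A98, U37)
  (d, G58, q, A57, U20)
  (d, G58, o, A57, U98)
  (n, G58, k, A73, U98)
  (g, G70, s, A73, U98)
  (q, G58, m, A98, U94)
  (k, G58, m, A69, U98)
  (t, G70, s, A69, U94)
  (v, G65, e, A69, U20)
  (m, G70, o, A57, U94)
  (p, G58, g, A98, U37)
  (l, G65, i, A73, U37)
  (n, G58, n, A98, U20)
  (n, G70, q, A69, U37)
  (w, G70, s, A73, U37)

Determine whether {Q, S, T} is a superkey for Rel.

Yes

All 15 rows have distinct {Q, S, T} values, so {Q, S, T} → (all attributes) holds and {Q, S, T} is a superkey.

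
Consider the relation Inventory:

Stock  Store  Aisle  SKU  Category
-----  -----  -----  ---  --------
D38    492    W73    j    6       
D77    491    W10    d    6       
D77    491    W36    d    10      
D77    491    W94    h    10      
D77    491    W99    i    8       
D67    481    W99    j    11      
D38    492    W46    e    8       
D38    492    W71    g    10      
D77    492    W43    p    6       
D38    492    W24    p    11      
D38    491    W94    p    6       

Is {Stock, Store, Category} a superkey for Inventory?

Two distinct rows share (Stock=D77, Store=491, Category=10), so {Stock, Store, Category} does not determine every attribute — not a superkey.

No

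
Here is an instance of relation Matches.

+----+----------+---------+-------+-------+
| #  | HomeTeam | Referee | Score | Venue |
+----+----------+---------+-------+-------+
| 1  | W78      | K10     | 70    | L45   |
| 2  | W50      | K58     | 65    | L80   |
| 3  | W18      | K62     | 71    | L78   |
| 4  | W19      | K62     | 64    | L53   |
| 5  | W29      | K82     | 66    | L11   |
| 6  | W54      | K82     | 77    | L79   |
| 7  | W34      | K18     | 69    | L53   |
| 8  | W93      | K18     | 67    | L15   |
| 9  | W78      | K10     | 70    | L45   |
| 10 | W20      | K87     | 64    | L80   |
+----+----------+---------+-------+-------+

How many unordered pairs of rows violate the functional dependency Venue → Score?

2

Venue=L45: all 2 rows agree on Score — 0 pairs.
Venue=L80: violating pairs (2,10) — 1 pair.
Venue=L53: violating pairs (4,7) — 1 pair.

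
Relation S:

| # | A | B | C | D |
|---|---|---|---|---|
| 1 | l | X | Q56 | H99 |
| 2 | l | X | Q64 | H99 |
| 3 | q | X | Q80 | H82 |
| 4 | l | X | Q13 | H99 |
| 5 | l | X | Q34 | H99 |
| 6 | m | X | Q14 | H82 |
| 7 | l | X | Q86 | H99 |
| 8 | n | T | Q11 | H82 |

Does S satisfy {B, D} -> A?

No

(B=X, D=H99): rows 1, 2, 4, 5, 7 → A = l, l, l, l, l ✓
(B=X, D=H82): rows 3, 6 → A takes values {q, m} — violation
(B=T, D=H82): row 8 → A = n ✓
Two rows agree on {B, D} but differ on A, so {B, D} -> A does not hold.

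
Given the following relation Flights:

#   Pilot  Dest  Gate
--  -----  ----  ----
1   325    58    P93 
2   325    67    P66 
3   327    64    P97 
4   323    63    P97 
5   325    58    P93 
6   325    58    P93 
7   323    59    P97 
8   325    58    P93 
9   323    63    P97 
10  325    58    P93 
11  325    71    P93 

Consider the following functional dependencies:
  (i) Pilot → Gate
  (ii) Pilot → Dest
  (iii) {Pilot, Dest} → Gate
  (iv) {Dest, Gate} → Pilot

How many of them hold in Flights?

2

(i) Pilot → Gate: Pilot=325: rows 1, 2, 5, 6, 8, 10, 11 → Gate takes values {P93, P66} — violation — fails.
(ii) Pilot → Dest: Pilot=325: rows 1, 2, 5, 6, 8, 10, 11 → Dest takes values {58, 67, 71} — violation; Pilot=323: rows 4, 7, 9 → Dest takes values {63, 59} — violation — fails.
(iii) {Pilot, Dest} → Gate: every LHS value maps to a single RHS value — holds.
(iv) {Dest, Gate} → Pilot: every LHS value maps to a single RHS value — holds.
2 of the 4 dependencies hold.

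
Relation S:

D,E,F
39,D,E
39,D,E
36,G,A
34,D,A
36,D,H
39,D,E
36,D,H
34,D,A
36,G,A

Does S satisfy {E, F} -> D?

Yes

(E=D, F=E): 3 rows → D = 39, 39, 39 ✓
(E=G, F=A): 2 rows → D = 36, 36 ✓
(E=D, F=A): 2 rows → D = 34, 34 ✓
(E=D, F=H): 2 rows → D = 36, 36 ✓
Every {E, F} value is associated with a single D value, so {E, F} -> D holds.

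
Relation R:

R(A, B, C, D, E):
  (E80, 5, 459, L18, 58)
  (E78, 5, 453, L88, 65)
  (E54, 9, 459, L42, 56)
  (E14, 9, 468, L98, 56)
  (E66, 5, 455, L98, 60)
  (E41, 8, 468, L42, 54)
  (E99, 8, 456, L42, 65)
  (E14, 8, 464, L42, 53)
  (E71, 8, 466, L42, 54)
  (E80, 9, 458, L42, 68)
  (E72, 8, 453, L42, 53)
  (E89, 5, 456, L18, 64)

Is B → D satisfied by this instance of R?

B=5: 4 rows → D takes values {L18, L88, L98} — violation
B=9: 3 rows → D takes values {L42, L98} — violation
B=8: 5 rows → D = L42, L42, L42, L42, L42 ✓
Two rows agree on B but differ on D, so B → D does not hold.

No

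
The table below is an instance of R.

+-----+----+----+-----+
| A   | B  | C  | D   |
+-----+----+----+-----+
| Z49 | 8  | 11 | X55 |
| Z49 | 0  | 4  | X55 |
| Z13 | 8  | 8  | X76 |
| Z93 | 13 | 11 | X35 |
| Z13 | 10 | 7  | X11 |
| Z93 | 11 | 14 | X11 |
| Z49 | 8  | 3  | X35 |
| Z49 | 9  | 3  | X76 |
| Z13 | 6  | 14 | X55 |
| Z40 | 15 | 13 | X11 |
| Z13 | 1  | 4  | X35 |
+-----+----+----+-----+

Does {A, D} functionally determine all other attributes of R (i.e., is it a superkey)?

No

Two distinct rows share (A=Z49, D=X55), so {A, D} does not determine every attribute — not a superkey.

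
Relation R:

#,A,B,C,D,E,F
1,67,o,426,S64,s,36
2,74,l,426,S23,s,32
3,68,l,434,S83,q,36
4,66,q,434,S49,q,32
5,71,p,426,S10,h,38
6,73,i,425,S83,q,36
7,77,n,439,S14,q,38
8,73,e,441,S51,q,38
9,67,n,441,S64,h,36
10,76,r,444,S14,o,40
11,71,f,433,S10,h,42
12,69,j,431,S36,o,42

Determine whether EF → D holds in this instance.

(E=s, F=36): row 1 → D = S64 ✓
(E=s, F=32): row 2 → D = S23 ✓
(E=q, F=36): rows 3, 6 → D = S83, S83 ✓
(E=q, F=32): row 4 → D = S49 ✓
(E=h, F=38): row 5 → D = S10 ✓
(E=q, F=38): rows 7, 8 → D takes values {S14, S51} — violation
(E=h, F=36): row 9 → D = S64 ✓
(E=o, F=40): row 10 → D = S14 ✓
(E=h, F=42): row 11 → D = S10 ✓
(E=o, F=42): row 12 → D = S36 ✓
Two rows agree on EF but differ on D, so EF → D does not hold.

No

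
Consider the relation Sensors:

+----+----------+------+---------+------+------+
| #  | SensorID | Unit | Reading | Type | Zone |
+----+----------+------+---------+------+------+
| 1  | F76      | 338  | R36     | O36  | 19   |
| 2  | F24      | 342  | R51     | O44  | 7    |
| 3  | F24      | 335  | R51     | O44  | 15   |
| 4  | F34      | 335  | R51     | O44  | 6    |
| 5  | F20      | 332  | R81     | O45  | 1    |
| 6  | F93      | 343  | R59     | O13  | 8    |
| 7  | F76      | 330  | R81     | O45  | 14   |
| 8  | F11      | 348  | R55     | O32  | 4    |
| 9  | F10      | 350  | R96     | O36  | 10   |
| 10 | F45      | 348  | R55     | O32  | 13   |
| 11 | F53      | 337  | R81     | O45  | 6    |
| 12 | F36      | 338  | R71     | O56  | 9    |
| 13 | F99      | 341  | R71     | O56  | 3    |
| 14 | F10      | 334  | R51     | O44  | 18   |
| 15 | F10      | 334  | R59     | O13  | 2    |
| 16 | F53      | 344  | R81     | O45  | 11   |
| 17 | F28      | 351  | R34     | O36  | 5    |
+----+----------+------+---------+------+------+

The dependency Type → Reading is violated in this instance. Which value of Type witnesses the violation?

Type=O36: rows 1, 9, 17 → Reading takes values {R36, R96, R34} — violation
Type=O44: rows 2, 3, 4, 14 → Reading = R51, R51, R51, R51 ✓
Type=O45: rows 5, 7, 11, 16 → Reading = R81, R81, R81, R81 ✓
Type=O13: rows 6, 15 → Reading = R59, R59 ✓
Type=O32: rows 8, 10 → Reading = R55, R55 ✓
Type=O56: rows 12, 13 → Reading = R71, R71 ✓
The only Type value with inconsistent Reading is Type=O36.

O36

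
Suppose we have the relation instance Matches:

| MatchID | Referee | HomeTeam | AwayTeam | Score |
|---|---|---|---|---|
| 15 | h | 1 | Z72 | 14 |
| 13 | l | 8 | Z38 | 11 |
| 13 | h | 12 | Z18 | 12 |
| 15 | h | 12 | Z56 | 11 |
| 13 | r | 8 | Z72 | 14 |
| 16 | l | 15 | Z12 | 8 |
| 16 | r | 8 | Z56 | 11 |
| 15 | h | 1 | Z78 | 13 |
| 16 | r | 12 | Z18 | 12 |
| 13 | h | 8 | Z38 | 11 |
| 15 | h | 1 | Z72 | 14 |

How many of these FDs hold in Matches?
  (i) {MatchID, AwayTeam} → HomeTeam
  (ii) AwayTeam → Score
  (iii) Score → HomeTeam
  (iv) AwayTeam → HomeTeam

(i) {MatchID, AwayTeam} → HomeTeam: every LHS value maps to a single RHS value — holds.
(ii) AwayTeam → Score: every LHS value maps to a single RHS value — holds.
(iii) Score → HomeTeam: Score=14: 3 rows → HomeTeam takes values {1, 8} — violation; Score=11: 4 rows → HomeTeam takes values {8, 12} — violation — fails.
(iv) AwayTeam → HomeTeam: AwayTeam=Z72: 3 rows → HomeTeam takes values {1, 8} — violation; AwayTeam=Z56: 2 rows → HomeTeam takes values {12, 8} — violation — fails.
2 of the 4 dependencies hold.

2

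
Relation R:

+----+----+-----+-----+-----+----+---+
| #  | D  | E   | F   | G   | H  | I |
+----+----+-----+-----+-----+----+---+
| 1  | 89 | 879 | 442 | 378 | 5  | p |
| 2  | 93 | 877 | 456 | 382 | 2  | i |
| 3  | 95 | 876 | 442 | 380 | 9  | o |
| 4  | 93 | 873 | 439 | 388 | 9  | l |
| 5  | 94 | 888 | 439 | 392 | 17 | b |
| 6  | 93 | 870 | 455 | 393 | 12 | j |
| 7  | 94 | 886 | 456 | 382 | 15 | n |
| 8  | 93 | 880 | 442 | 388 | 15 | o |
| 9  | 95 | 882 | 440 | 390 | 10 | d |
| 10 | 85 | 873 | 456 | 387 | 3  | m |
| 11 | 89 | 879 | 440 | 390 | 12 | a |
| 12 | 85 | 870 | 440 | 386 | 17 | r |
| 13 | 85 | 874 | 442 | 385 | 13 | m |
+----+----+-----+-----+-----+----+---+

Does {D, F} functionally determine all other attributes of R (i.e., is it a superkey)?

All 13 rows have distinct {D, F} values, so {D, F} → (all attributes) holds and {D, F} is a superkey.

Yes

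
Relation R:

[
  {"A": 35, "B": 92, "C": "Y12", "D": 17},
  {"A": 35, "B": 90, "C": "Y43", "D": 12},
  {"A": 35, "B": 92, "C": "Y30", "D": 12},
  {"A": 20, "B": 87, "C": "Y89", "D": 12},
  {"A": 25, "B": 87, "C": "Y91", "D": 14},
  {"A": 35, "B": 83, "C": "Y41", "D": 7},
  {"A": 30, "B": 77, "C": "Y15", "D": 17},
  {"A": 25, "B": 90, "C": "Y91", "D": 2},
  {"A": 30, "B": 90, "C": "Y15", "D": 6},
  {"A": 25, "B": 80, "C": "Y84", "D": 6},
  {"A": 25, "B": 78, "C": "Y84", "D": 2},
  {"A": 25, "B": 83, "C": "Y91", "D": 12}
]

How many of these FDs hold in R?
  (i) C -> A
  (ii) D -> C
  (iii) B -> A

1

(i) C -> A: every LHS value maps to a single RHS value — holds.
(ii) D -> C: D=17: 2 rows → C takes values {Y12, Y15} — violation; D=12: 4 rows → C takes values {Y43, Y30, Y89, Y91} — violation; D=2: 2 rows → C takes values {Y91, Y84} — violation; D=6: 2 rows → C takes values {Y15, Y84} — violation — fails.
(iii) B -> A: B=90: 3 rows → A takes values {35, 25, 30} — violation; B=87: 2 rows → A takes values {20, 25} — violation; B=83: 2 rows → A takes values {35, 25} — violation — fails.
1 of the 3 dependencies holds.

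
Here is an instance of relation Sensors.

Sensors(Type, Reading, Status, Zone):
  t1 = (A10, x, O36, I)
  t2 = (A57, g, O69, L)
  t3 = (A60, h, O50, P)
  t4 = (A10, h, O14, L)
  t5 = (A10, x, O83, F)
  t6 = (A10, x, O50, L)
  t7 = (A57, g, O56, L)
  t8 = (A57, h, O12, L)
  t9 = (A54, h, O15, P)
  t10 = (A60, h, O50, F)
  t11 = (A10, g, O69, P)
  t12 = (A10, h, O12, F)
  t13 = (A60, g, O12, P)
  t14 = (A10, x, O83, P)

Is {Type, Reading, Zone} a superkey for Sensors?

Rows 2 and 7 have the same {Type, Reading, Zone} value (Type=A57, Reading=g, Zone=L) but are distinct tuples, so {Type, Reading, Zone} does not determine every attribute — not a superkey.

No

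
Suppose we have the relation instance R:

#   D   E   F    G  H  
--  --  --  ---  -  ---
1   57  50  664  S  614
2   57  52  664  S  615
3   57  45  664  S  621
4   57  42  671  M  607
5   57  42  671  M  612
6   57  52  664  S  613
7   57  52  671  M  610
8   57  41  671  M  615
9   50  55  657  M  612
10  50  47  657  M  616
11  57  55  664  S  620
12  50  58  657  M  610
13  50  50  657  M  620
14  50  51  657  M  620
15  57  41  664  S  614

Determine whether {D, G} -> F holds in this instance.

(D=57, G=S): rows 1, 2, 3, 6, 11, 15 → F = 664, 664, 664, 664, 664, 664 ✓
(D=57, G=M): rows 4, 5, 7, 8 → F = 671, 671, 671, 671 ✓
(D=50, G=M): rows 9, 10, 12, 13, 14 → F = 657, 657, 657, 657, 657 ✓
Every {D, G} value is associated with a single F value, so {D, G} -> F holds.

Yes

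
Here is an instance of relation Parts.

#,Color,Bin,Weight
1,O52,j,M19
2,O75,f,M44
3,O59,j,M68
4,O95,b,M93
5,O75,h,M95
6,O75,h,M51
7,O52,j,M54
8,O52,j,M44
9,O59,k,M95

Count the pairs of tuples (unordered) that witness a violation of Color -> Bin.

Color=O52: all 3 rows agree on Bin — 0 pairs.
Color=O75: violating pairs (2,5), (2,6) — 2 pairs.
Color=O59: violating pairs (3,9) — 1 pair.

3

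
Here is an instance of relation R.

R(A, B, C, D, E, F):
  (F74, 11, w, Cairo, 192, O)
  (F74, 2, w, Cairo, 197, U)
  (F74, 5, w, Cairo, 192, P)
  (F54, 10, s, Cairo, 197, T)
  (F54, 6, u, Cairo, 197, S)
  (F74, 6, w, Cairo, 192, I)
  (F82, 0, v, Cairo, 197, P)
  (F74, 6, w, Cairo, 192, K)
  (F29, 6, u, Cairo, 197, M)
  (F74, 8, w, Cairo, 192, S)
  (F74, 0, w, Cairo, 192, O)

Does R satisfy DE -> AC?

(D=Cairo, E=192): 6 rows → {A,C} = (F74, w), (F74, w), (F74, w), (F74, w), (F74, w), (F74, w) ✓
(D=Cairo, E=197): 5 rows → {A,C} takes values {(F74, w), (F54, s), (F54, u), (F82, v), (F29, u)} — violation
Two rows agree on DE but differ on AC, so DE -> AC does not hold.

No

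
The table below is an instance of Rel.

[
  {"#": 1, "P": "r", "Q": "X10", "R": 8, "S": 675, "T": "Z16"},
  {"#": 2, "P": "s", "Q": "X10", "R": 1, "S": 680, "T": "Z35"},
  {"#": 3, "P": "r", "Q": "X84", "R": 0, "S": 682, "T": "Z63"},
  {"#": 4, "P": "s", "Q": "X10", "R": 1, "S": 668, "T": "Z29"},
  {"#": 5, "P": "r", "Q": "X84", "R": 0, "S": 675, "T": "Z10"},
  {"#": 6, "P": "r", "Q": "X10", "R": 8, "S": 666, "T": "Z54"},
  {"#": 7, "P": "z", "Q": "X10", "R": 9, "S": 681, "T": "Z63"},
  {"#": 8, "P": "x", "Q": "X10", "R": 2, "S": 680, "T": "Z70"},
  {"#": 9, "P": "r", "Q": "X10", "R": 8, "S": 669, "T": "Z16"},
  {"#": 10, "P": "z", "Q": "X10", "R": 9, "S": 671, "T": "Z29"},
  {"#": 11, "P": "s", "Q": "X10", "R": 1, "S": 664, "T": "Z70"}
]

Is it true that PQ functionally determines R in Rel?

Yes

(P=r, Q=X10): rows 1, 6, 9 → R = 8, 8, 8 ✓
(P=s, Q=X10): rows 2, 4, 11 → R = 1, 1, 1 ✓
(P=r, Q=X84): rows 3, 5 → R = 0, 0 ✓
(P=z, Q=X10): rows 7, 10 → R = 9, 9 ✓
(P=x, Q=X10): row 8 → R = 2 ✓
Every PQ value is associated with a single R value, so PQ -> R holds.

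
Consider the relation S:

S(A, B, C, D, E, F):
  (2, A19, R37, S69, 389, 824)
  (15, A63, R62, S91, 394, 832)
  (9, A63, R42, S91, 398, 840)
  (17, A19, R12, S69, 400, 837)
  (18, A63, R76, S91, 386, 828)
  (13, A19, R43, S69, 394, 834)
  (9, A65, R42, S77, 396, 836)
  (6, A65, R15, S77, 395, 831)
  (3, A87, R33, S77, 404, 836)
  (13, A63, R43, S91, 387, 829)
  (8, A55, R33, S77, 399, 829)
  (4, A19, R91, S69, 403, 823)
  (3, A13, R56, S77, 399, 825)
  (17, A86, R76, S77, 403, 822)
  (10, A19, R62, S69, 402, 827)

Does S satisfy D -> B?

D=S69: 5 rows → B = A19, A19, A19, A19, A19 ✓
D=S91: 4 rows → B = A63, A63, A63, A63 ✓
D=S77: 6 rows → B takes values {A65, A87, A55, A13, A86} — violation
Two rows agree on D but differ on B, so D -> B does not hold.

No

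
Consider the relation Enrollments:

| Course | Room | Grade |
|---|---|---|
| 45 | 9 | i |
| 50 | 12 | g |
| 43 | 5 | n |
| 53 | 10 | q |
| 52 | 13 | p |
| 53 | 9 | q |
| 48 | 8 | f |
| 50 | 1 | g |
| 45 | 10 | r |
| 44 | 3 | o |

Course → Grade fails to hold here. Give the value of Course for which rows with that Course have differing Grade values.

Course=45: 2 rows → Grade takes values {i, r} — violation
Course=50: 2 rows → Grade = g, g ✓
Course=43: 1 row → Grade = n ✓
Course=53: 2 rows → Grade = q, q ✓
Course=52: 1 row → Grade = p ✓
Course=48: 1 row → Grade = f ✓
Course=44: 1 row → Grade = o ✓
The only Course value with inconsistent Grade is Course=45.

45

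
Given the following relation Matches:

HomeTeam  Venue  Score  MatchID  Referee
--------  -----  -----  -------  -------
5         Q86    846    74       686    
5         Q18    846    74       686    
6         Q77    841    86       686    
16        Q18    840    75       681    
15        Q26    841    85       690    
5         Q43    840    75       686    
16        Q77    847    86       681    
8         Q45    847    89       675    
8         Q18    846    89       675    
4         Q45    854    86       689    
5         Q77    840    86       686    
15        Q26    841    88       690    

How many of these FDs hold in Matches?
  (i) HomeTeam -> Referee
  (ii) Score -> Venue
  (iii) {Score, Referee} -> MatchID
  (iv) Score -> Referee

(i) HomeTeam -> Referee: every LHS value maps to a single RHS value — holds.
(ii) Score -> Venue: Score=846: 3 rows → Venue takes values {Q86, Q18} — violation; Score=841: 3 rows → Venue takes values {Q77, Q26} — violation; Score=840: 3 rows → Venue takes values {Q18, Q43, Q77} — violation; Score=847: 2 rows → Venue takes values {Q77, Q45} — violation — fails.
(iii) {Score, Referee} -> MatchID: (Score=841, Referee=690): 2 rows → MatchID takes values {85, 88} — violation; (Score=840, Referee=686): 2 rows → MatchID takes values {75, 86} — violation — fails.
(iv) Score -> Referee: Score=846: 3 rows → Referee takes values {686, 675} — violation; Score=841: 3 rows → Referee takes values {686, 690} — violation; Score=840: 3 rows → Referee takes values {681, 686} — violation; Score=847: 2 rows → Referee takes values {681, 675} — violation — fails.
1 of the 4 dependencies holds.

1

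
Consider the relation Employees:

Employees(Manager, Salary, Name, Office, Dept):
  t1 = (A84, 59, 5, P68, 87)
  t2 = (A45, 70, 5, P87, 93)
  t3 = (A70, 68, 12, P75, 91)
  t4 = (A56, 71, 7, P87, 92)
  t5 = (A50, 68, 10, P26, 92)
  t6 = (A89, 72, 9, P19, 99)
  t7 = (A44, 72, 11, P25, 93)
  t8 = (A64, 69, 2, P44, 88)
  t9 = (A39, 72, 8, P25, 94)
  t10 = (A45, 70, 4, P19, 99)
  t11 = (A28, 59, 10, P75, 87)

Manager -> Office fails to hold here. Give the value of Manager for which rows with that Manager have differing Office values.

A45

Manager=A84: row 1 → Office = P68 ✓
Manager=A45: rows 2, 10 → Office takes values {P87, P19} — violation
Manager=A70: row 3 → Office = P75 ✓
Manager=A56: row 4 → Office = P87 ✓
Manager=A50: row 5 → Office = P26 ✓
Manager=A89: row 6 → Office = P19 ✓
Manager=A44: row 7 → Office = P25 ✓
Manager=A64: row 8 → Office = P44 ✓
Manager=A39: row 9 → Office = P25 ✓
Manager=A28: row 11 → Office = P75 ✓
The only Manager value with inconsistent Office is Manager=A45.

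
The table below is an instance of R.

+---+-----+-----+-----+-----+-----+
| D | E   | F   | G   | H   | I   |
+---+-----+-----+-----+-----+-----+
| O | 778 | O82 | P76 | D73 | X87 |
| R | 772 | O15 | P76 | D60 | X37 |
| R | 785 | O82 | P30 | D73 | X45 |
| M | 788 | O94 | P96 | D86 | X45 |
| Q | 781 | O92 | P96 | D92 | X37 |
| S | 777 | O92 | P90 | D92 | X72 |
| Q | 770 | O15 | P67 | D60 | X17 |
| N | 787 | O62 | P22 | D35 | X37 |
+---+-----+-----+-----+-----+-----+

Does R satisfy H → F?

H=D73: 2 rows → F = O82, O82 ✓
H=D60: 2 rows → F = O15, O15 ✓
H=D86: 1 row → F = O94 ✓
H=D92: 2 rows → F = O92, O92 ✓
H=D35: 1 row → F = O62 ✓
Every H value is associated with a single F value, so H → F holds.

Yes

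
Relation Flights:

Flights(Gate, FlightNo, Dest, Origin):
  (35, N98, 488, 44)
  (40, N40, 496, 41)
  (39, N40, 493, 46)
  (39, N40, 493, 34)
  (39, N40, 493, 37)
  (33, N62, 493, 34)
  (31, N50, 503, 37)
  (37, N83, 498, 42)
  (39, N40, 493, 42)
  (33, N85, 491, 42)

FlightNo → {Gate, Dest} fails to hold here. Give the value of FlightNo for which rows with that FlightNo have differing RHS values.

FlightNo=N98: 1 row → {Gate,Dest} = (35, 488) ✓
FlightNo=N40: 5 rows → {Gate,Dest} takes values {(40, 496), (39, 493)} — violation
FlightNo=N62: 1 row → {Gate,Dest} = (33, 493) ✓
FlightNo=N50: 1 row → {Gate,Dest} = (31, 503) ✓
FlightNo=N83: 1 row → {Gate,Dest} = (37, 498) ✓
FlightNo=N85: 1 row → {Gate,Dest} = (33, 491) ✓
The only FlightNo value with inconsistent RHS is FlightNo=N40.

N40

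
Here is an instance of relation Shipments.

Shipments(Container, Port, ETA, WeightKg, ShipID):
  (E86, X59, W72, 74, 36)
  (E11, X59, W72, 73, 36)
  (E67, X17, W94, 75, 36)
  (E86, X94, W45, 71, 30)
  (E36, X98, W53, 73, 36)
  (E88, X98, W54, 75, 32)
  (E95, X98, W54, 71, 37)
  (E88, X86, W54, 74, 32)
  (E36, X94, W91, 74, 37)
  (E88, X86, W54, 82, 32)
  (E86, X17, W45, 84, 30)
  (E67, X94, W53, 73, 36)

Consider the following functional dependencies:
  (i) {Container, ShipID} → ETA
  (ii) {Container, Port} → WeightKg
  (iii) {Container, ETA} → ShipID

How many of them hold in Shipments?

1

(i) {Container, ShipID} → ETA: (Container=E67, ShipID=36): 2 rows → ETA takes values {W94, W53} — violation — fails.
(ii) {Container, Port} → WeightKg: (Container=E88, Port=X86): 2 rows → WeightKg takes values {74, 82} — violation — fails.
(iii) {Container, ETA} → ShipID: every LHS value maps to a single RHS value — holds.
1 of the 3 dependencies holds.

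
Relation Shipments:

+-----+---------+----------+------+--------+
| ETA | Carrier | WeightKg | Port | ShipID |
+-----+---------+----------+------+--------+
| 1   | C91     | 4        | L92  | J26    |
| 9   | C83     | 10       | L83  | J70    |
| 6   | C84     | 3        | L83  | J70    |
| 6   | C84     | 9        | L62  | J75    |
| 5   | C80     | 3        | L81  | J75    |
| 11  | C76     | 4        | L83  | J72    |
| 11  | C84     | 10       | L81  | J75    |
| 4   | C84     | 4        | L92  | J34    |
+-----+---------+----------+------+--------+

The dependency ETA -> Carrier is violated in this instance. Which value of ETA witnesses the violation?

11

ETA=1: 1 row → Carrier = C91 ✓
ETA=9: 1 row → Carrier = C83 ✓
ETA=6: 2 rows → Carrier = C84, C84 ✓
ETA=5: 1 row → Carrier = C80 ✓
ETA=11: 2 rows → Carrier takes values {C76, C84} — violation
ETA=4: 1 row → Carrier = C84 ✓
The only ETA value with inconsistent Carrier is ETA=11.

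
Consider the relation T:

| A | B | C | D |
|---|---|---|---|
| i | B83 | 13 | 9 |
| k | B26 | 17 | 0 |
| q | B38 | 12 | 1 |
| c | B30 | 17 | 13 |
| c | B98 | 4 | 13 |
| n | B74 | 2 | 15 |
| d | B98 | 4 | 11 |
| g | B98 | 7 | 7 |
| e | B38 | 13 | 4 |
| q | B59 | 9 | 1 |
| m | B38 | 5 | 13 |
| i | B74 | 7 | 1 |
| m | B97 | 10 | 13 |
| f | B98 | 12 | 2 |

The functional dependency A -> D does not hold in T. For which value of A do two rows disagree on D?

i

A=i: 2 rows → D takes values {9, 1} — violation
A=k: 1 row → D = 0 ✓
A=q: 2 rows → D = 1, 1 ✓
A=c: 2 rows → D = 13, 13 ✓
A=n: 1 row → D = 15 ✓
A=d: 1 row → D = 11 ✓
A=g: 1 row → D = 7 ✓
A=e: 1 row → D = 4 ✓
A=m: 2 rows → D = 13, 13 ✓
A=f: 1 row → D = 2 ✓
The only A value with inconsistent D is A=i.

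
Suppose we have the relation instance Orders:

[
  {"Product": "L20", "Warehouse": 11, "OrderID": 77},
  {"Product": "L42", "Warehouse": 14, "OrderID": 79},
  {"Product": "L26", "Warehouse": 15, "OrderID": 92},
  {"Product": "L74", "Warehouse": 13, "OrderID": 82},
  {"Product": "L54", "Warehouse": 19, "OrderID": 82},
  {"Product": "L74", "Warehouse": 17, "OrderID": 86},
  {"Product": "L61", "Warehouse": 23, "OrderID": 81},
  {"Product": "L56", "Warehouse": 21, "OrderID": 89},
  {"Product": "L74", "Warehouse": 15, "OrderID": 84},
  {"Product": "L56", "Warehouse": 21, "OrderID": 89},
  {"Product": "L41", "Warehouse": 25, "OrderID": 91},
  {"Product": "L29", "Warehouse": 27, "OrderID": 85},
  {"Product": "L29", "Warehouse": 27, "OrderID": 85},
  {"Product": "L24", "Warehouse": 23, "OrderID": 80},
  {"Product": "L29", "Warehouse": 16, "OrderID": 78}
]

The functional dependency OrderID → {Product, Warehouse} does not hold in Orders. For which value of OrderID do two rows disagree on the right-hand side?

82

OrderID=77: 1 row → {Product,Warehouse} = (L20, 11) ✓
OrderID=79: 1 row → {Product,Warehouse} = (L42, 14) ✓
OrderID=92: 1 row → {Product,Warehouse} = (L26, 15) ✓
OrderID=82: 2 rows → {Product,Warehouse} takes values {(L74, 13), (L54, 19)} — violation
OrderID=86: 1 row → {Product,Warehouse} = (L74, 17) ✓
OrderID=81: 1 row → {Product,Warehouse} = (L61, 23) ✓
OrderID=89: 2 rows → {Product,Warehouse} = (L56, 21), (L56, 21) ✓
OrderID=84: 1 row → {Product,Warehouse} = (L74, 15) ✓
OrderID=91: 1 row → {Product,Warehouse} = (L41, 25) ✓
OrderID=85: 2 rows → {Product,Warehouse} = (L29, 27), (L29, 27) ✓
OrderID=80: 1 row → {Product,Warehouse} = (L24, 23) ✓
OrderID=78: 1 row → {Product,Warehouse} = (L29, 16) ✓
The only OrderID value with inconsistent RHS is OrderID=82.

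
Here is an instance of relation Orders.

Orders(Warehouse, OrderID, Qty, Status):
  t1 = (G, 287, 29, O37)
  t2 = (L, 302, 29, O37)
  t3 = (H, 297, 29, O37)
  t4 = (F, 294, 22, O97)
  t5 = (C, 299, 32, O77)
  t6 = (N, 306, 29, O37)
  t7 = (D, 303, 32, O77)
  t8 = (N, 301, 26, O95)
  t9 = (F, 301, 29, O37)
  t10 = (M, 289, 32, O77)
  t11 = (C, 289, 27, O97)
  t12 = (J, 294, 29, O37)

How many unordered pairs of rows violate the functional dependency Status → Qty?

1

Status=O37: all 6 rows agree on Qty — 0 pairs.
Status=O97: violating pairs (4,11) — 1 pair.
Status=O77: all 3 rows agree on Qty — 0 pairs.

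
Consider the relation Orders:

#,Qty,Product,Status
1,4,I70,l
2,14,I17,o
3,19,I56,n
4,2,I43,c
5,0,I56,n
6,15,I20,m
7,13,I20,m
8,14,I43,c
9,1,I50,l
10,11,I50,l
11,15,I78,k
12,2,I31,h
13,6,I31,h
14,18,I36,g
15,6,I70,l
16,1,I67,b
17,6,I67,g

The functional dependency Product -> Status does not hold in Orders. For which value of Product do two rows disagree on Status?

I67

Product=I70: rows 1, 15 → Status = l, l ✓
Product=I17: row 2 → Status = o ✓
Product=I56: rows 3, 5 → Status = n, n ✓
Product=I43: rows 4, 8 → Status = c, c ✓
Product=I20: rows 6, 7 → Status = m, m ✓
Product=I50: rows 9, 10 → Status = l, l ✓
Product=I78: row 11 → Status = k ✓
Product=I31: rows 12, 13 → Status = h, h ✓
Product=I36: row 14 → Status = g ✓
Product=I67: rows 16, 17 → Status takes values {b, g} — violation
The only Product value with inconsistent Status is Product=I67.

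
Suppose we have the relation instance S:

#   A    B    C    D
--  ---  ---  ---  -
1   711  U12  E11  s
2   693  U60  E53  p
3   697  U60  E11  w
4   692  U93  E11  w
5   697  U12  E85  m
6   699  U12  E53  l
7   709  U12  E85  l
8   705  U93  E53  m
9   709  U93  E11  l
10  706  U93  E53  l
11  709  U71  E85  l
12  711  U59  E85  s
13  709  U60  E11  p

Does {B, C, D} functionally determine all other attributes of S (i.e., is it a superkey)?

Yes

All 13 rows have distinct {B, C, D} values, so {B, C, D} → (all attributes) holds and {B, C, D} is a superkey.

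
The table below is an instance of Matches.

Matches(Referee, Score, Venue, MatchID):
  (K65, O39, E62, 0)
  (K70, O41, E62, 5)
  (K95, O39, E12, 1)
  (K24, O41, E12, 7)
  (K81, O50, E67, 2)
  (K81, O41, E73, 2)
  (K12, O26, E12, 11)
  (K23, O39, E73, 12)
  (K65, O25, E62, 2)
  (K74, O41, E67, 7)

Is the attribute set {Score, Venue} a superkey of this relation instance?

All 10 rows have distinct {Score, Venue} values, so {Score, Venue} → (all attributes) holds and {Score, Venue} is a superkey.

Yes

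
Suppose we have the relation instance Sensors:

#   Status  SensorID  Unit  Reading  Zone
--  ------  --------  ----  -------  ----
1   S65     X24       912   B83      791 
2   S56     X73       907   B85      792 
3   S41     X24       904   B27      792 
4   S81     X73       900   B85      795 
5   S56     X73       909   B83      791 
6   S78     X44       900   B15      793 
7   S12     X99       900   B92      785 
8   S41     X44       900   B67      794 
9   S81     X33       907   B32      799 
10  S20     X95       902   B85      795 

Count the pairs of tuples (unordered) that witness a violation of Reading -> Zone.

Reading=B83: all 2 rows agree on Zone — 0 pairs.
Reading=B85: violating pairs (2,4), (2,10) — 2 pairs.

2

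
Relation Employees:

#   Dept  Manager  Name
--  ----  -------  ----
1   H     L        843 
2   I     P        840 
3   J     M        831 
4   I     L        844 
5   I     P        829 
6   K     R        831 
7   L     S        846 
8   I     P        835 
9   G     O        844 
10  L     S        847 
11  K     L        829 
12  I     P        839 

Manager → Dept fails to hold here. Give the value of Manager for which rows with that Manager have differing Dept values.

L

Manager=L: rows 1, 4, 11 → Dept takes values {H, I, K} — violation
Manager=P: rows 2, 5, 8, 12 → Dept = I, I, I, I ✓
Manager=M: row 3 → Dept = J ✓
Manager=R: row 6 → Dept = K ✓
Manager=S: rows 7, 10 → Dept = L, L ✓
Manager=O: row 9 → Dept = G ✓
The only Manager value with inconsistent Dept is Manager=L.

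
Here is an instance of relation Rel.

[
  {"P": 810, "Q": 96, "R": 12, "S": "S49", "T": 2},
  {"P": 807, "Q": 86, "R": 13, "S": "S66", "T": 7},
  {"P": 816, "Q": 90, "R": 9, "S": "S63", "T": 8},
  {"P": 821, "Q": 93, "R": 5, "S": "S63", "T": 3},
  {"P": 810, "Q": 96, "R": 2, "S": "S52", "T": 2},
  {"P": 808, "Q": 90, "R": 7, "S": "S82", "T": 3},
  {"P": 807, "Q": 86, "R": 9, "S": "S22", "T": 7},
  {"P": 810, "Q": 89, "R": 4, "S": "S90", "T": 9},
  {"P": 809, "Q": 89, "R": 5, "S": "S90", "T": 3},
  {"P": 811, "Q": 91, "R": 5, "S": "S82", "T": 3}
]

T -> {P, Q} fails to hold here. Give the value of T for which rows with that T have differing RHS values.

T=2: 2 rows → {P,Q} = (810, 96), (810, 96) ✓
T=7: 2 rows → {P,Q} = (807, 86), (807, 86) ✓
T=8: 1 row → {P,Q} = (816, 90) ✓
T=3: 4 rows → {P,Q} takes values {(821, 93), (808, 90), (809, 89), (811, 91)} — violation
T=9: 1 row → {P,Q} = (810, 89) ✓
The only T value with inconsistent RHS is T=3.

3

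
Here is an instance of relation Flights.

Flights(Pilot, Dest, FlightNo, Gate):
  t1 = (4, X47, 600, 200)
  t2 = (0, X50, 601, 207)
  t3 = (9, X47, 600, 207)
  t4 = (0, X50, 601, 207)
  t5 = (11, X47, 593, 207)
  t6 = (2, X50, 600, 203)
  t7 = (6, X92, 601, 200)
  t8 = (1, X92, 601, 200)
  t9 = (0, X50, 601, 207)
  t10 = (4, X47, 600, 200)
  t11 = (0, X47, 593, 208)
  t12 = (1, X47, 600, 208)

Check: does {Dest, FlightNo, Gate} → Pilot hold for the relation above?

No

(Dest=X47, FlightNo=600, Gate=200): rows 1, 10 → Pilot = 4, 4 ✓
(Dest=X50, FlightNo=601, Gate=207): rows 2, 4, 9 → Pilot = 0, 0, 0 ✓
(Dest=X47, FlightNo=600, Gate=207): row 3 → Pilot = 9 ✓
(Dest=X47, FlightNo=593, Gate=207): row 5 → Pilot = 11 ✓
(Dest=X50, FlightNo=600, Gate=203): row 6 → Pilot = 2 ✓
(Dest=X92, FlightNo=601, Gate=200): rows 7, 8 → Pilot takes values {6, 1} — violation
(Dest=X47, FlightNo=593, Gate=208): row 11 → Pilot = 0 ✓
(Dest=X47, FlightNo=600, Gate=208): row 12 → Pilot = 1 ✓
Two rows agree on {Dest, FlightNo, Gate} but differ on Pilot, so {Dest, FlightNo, Gate} → Pilot does not hold.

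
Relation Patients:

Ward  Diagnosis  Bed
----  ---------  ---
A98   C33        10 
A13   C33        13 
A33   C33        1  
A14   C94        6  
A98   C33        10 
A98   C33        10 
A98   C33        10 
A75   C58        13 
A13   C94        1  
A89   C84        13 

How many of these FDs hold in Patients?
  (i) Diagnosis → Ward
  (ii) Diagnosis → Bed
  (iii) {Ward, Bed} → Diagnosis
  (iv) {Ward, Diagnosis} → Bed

2

(i) Diagnosis → Ward: Diagnosis=C33: 6 rows → Ward takes values {A98, A13, A33} — violation; Diagnosis=C94: 2 rows → Ward takes values {A14, A13} — violation — fails.
(ii) Diagnosis → Bed: Diagnosis=C33: 6 rows → Bed takes values {10, 13, 1} — violation; Diagnosis=C94: 2 rows → Bed takes values {6, 1} — violation — fails.
(iii) {Ward, Bed} → Diagnosis: every LHS value maps to a single RHS value — holds.
(iv) {Ward, Diagnosis} → Bed: every LHS value maps to a single RHS value — holds.
2 of the 4 dependencies hold.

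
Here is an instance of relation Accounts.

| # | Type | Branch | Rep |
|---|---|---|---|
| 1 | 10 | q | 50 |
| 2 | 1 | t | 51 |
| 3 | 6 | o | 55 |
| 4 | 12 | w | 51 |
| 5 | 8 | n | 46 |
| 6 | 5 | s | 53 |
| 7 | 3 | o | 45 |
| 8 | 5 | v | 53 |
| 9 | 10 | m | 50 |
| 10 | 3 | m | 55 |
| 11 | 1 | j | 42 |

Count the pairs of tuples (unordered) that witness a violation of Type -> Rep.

Type=10: all 2 rows agree on Rep — 0 pairs.
Type=1: violating pairs (2,11) — 1 pair.
Type=5: all 2 rows agree on Rep — 0 pairs.
Type=3: violating pairs (7,10) — 1 pair.

2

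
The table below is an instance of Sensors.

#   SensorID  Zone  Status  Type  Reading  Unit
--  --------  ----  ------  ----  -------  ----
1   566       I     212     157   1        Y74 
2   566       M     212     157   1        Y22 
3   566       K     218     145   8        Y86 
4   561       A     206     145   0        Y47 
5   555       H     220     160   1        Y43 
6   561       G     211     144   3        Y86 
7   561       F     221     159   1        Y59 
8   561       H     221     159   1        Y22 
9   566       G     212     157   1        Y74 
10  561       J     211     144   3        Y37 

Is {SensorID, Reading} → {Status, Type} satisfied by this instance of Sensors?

(SensorID=566, Reading=1): rows 1, 2, 9 → {Status,Type} = (212, 157), (212, 157), (212, 157) ✓
(SensorID=566, Reading=8): row 3 → {Status,Type} = (218, 145) ✓
(SensorID=561, Reading=0): row 4 → {Status,Type} = (206, 145) ✓
(SensorID=555, Reading=1): row 5 → {Status,Type} = (220, 160) ✓
(SensorID=561, Reading=3): rows 6, 10 → {Status,Type} = (211, 144), (211, 144) ✓
(SensorID=561, Reading=1): rows 7, 8 → {Status,Type} = (221, 159), (221, 159) ✓
Every {SensorID, Reading} value is associated with a single {Status, Type} value, so {SensorID, Reading} → {Status, Type} holds.

Yes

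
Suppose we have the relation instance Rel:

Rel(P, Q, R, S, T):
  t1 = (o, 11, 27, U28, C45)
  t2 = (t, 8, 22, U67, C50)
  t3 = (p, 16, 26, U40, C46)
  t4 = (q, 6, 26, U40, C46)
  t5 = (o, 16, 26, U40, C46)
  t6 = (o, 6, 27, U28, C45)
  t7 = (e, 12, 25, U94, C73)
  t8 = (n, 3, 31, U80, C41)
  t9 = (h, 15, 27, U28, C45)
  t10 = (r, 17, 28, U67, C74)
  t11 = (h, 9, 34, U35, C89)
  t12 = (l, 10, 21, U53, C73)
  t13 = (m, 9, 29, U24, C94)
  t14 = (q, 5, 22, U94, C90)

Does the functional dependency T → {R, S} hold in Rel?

T=C45: rows 1, 6, 9 → {R,S} = (27, U28), (27, U28), (27, U28) ✓
T=C50: row 2 → {R,S} = (22, U67) ✓
T=C46: rows 3, 4, 5 → {R,S} = (26, U40), (26, U40), (26, U40) ✓
T=C73: rows 7, 12 → {R,S} takes values {(25, U94), (21, U53)} — violation
T=C41: row 8 → {R,S} = (31, U80) ✓
T=C74: row 10 → {R,S} = (28, U67) ✓
T=C89: row 11 → {R,S} = (34, U35) ✓
T=C94: row 13 → {R,S} = (29, U24) ✓
T=C90: row 14 → {R,S} = (22, U94) ✓
Two rows agree on T but differ on {R, S}, so T → {R, S} does not hold.

No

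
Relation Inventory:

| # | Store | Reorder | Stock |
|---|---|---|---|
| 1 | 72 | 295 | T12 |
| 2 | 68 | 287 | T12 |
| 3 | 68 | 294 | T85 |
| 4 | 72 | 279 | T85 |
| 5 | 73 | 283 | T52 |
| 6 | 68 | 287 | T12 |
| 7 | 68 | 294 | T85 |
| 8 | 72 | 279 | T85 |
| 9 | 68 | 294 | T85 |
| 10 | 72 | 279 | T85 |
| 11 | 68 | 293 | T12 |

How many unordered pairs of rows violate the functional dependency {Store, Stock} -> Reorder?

2

(Store=68, Stock=T12): violating pairs (2,11), (6,11) — 2 pairs.
(Store=68, Stock=T85): all 3 rows agree on Reorder — 0 pairs.
(Store=72, Stock=T85): all 3 rows agree on Reorder — 0 pairs.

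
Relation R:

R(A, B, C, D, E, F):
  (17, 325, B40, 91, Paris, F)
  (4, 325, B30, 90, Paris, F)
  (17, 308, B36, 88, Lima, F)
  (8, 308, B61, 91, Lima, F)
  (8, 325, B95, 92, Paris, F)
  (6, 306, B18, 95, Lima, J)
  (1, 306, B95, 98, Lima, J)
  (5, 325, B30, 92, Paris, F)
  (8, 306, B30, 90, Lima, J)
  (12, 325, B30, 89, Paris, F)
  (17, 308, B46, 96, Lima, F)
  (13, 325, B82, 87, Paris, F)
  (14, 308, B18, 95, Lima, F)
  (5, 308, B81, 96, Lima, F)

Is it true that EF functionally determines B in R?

Yes

(E=Paris, F=F): 6 rows → B = 325, 325, 325, 325, 325, 325 ✓
(E=Lima, F=F): 5 rows → B = 308, 308, 308, 308, 308 ✓
(E=Lima, F=J): 3 rows → B = 306, 306, 306 ✓
Every EF value is associated with a single B value, so EF → B holds.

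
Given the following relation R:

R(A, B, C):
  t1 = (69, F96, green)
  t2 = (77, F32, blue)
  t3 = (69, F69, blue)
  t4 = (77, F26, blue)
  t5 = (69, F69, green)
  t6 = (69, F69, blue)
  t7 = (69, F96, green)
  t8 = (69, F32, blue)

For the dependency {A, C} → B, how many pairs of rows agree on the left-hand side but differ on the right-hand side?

(A=69, C=green): violating pairs (1,5), (5,7) — 2 pairs.
(A=77, C=blue): violating pairs (2,4) — 1 pair.
(A=69, C=blue): violating pairs (3,8), (6,8) — 2 pairs.

5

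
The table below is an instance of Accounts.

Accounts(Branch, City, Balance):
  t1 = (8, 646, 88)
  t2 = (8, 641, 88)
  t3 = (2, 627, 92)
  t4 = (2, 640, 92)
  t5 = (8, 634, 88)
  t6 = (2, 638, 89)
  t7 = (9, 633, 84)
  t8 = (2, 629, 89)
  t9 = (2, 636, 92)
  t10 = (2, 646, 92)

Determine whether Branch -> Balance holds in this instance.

Branch=8: rows 1, 2, 5 → Balance = 88, 88, 88 ✓
Branch=2: rows 3, 4, 6, 8, 9, 10 → Balance takes values {92, 89} — violation
Branch=9: row 7 → Balance = 84 ✓
Two rows agree on Branch but differ on Balance, so Branch -> Balance does not hold.

No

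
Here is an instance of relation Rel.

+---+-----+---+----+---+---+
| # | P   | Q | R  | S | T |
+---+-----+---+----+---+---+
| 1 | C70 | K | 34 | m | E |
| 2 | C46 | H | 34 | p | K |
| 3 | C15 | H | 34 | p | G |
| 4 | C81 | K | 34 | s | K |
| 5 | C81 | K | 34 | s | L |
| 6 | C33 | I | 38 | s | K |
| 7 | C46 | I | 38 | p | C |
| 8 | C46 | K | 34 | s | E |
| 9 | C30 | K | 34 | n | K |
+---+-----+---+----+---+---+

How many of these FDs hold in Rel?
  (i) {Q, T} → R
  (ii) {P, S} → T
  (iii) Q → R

2

(i) {Q, T} → R: every LHS value maps to a single RHS value — holds.
(ii) {P, S} → T: (P=C46, S=p): rows 2, 7 → T takes values {K, C} — violation; (P=C81, S=s): rows 4, 5 → T takes values {K, L} — violation — fails.
(iii) Q → R: every LHS value maps to a single RHS value — holds.
2 of the 3 dependencies hold.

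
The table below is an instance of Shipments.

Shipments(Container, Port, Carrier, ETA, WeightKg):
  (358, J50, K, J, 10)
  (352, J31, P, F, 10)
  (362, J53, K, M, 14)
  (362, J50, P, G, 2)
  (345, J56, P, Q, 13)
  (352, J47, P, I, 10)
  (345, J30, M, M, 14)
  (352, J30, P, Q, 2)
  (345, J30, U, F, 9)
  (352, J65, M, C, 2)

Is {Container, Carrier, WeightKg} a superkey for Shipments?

Two distinct rows share (Container=352, Carrier=P, WeightKg=10), so {Container, Carrier, WeightKg} does not determine every attribute — not a superkey.

No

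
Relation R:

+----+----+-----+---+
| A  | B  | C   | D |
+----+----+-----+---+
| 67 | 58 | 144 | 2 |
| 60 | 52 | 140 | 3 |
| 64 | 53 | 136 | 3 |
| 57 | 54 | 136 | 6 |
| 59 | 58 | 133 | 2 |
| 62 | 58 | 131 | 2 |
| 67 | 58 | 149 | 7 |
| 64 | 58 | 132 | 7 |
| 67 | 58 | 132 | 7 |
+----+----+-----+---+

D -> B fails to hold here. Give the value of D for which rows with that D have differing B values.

3

D=2: 3 rows → B = 58, 58, 58 ✓
D=3: 2 rows → B takes values {52, 53} — violation
D=6: 1 row → B = 54 ✓
D=7: 3 rows → B = 58, 58, 58 ✓
The only D value with inconsistent B is D=3.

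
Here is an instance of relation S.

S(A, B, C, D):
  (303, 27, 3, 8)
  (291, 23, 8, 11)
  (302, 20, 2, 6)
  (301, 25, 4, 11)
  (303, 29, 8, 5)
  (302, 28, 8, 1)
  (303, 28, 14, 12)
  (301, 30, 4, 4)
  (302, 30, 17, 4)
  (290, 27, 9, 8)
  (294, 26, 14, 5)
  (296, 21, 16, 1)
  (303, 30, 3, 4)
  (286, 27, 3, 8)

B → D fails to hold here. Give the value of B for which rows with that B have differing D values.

B=27: 3 rows → D = 8, 8, 8 ✓
B=23: 1 row → D = 11 ✓
B=20: 1 row → D = 6 ✓
B=25: 1 row → D = 11 ✓
B=29: 1 row → D = 5 ✓
B=28: 2 rows → D takes values {1, 12} — violation
B=30: 3 rows → D = 4, 4, 4 ✓
B=26: 1 row → D = 5 ✓
B=21: 1 row → D = 1 ✓
The only B value with inconsistent D is B=28.

28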